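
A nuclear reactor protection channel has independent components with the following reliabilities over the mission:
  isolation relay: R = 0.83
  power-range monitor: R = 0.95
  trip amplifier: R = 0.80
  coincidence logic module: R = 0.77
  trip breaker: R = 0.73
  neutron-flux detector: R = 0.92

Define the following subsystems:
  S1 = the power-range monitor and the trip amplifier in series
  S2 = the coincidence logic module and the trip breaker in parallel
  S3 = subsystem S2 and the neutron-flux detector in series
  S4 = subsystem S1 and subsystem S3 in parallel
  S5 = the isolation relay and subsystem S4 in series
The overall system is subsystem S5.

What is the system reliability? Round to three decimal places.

0.803

Series (power-range monitor and trip amplifier): 0.95000 × 0.80000 = 0.76000
Parallel (coincidence logic module and trip breaker): 1 − (1 − 0.77000)(1 − 0.73000) = 0.93790
Series ([0.93790] and neutron-flux detector): 0.93790 × 0.92000 = 0.86287
Parallel ([0.76000] and [0.86287]): 1 − (1 − 0.76000)(1 − 0.86287) = 0.96709
Series (isolation relay and [0.96709]): 0.83000 × 0.96709 = 0.803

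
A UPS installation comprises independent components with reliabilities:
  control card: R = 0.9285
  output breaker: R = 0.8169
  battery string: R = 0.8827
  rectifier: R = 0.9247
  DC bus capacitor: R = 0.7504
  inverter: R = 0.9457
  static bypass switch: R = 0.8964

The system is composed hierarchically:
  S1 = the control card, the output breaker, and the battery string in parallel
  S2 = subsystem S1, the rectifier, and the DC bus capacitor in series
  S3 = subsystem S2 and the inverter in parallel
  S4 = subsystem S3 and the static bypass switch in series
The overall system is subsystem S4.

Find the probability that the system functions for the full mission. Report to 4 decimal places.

Parallel (control card, output breaker, and battery string): 1 − (1 − 0.928500)(1 − 0.816900)(1 − 0.882700) = 0.998464
Series ([0.998464], rectifier, and DC bus capacitor): 0.998464 × 0.924700 × 0.750400 = 0.692829
Parallel ([0.692829] and inverter): 1 − (1 − 0.692829)(1 − 0.945700) = 0.983321
Series ([0.983321] and static bypass switch): 0.983321 × 0.896400 = 0.8814

0.8814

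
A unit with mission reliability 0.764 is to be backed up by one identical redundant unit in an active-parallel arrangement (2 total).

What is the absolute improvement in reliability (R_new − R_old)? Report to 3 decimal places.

R_before = 0.764
R_after = 1 − (1 − 0.764)^2 = 0.944
ΔR = 0.944 − 0.764 = 0.180

0.180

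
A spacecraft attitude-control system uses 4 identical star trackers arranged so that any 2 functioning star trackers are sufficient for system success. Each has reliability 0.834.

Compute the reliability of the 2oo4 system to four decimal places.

R = Σ_{i=2}^{4} C(4,i) p^i (1−p)^{4−i} with p = 0.834
C(4,2)·0.834^2·0.166^2 = 0.115000
C(4,3)·0.834^3·0.166^1 = 0.385182
C(4,4)·0.834^4·0.166^0 = 0.483798
Sum = 0.9840

0.9840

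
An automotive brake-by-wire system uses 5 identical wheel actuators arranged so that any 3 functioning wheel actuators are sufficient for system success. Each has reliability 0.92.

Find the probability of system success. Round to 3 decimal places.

R = Σ_{i=3}^{5} C(5,i) p^i (1−p)^{5−i} with p = 0.92
C(5,3)·0.92^3·0.08^2 = 0.04984
C(5,4)·0.92^4·0.08^1 = 0.28656
C(5,5)·0.92^5·0.08^0 = 0.65908
Sum = 0.995

0.995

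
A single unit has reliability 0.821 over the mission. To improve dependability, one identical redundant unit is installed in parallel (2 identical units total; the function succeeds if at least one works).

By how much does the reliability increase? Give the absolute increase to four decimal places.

0.1470

R_before = 0.821
R_after = 1 − (1 − 0.821)^2 = 0.9680
ΔR = 0.9680 − 0.821 = 0.1470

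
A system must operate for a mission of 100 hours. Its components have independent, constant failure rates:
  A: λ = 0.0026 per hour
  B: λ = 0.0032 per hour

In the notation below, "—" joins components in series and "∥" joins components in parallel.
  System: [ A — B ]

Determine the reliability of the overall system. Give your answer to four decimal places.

0.5599

R(A) = exp(−0.0026 × 100) = 0.771052
R(B) = exp(−0.0032 × 100) = 0.726149
Series (A and B): 0.771052 × 0.726149 = 0.5599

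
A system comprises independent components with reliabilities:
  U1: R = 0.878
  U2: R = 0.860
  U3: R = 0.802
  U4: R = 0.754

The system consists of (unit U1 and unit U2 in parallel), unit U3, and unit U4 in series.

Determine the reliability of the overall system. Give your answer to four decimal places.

0.5944

Parallel (U1 and U2): 1 − (1 − 0.878000)(1 − 0.860000) = 0.982920
Series ([0.982920], U3, and U4): 0.982920 × 0.802000 × 0.754000 = 0.5944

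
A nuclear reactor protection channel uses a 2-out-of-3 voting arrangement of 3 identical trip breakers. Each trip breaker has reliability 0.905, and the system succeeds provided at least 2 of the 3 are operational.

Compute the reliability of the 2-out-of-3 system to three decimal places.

0.975

R = Σ_{i=2}^{3} C(3,i) p^i (1−p)^{3−i} with p = 0.905
C(3,2)·0.905^2·0.095^1 = 0.23342
C(3,3)·0.905^3·0.095^0 = 0.74122
Sum = 0.975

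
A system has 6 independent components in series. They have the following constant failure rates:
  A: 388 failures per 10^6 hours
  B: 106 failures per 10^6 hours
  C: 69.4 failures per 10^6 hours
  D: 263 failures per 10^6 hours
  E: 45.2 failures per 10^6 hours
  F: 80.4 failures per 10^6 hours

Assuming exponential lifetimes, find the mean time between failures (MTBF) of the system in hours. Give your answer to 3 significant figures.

1050

Series of exponential components: λ_sys = Σ λ_i
λ_sys = 0.000388 + 0.000106 + 0.0000694 + 0.000263 + 0.0000452 + 0.0000804 = 9.5200e-04 /h
MTBF = 1 / λ_sys = 1050 h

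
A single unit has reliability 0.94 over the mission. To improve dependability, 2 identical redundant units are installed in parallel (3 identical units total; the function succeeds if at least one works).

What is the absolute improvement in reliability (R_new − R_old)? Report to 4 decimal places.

R_before = 0.94
R_after = 1 − (1 − 0.94)^3 = 0.9998
ΔR = 0.9998 − 0.94 = 0.0598

0.0598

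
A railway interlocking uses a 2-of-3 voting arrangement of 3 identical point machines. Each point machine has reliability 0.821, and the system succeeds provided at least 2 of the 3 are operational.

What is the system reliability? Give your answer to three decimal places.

0.915

R = Σ_{i=2}^{3} C(3,i) p^i (1−p)^{3−i} with p = 0.821
C(3,2)·0.821^2·0.179^1 = 0.36196
C(3,3)·0.821^3·0.179^0 = 0.55339
Sum = 0.915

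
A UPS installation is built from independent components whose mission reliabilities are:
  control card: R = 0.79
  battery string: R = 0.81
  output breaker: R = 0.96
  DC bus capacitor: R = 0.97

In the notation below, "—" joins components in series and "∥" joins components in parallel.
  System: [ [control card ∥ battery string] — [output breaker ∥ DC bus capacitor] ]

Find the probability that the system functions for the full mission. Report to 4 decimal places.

0.9589

Parallel (control card and battery string): 1 − (1 − 0.790000)(1 − 0.810000) = 0.960100
Parallel (output breaker and DC bus capacitor): 1 − (1 − 0.960000)(1 − 0.970000) = 0.998800
Series ([0.960100] and [0.998800]): 0.960100 × 0.998800 = 0.9589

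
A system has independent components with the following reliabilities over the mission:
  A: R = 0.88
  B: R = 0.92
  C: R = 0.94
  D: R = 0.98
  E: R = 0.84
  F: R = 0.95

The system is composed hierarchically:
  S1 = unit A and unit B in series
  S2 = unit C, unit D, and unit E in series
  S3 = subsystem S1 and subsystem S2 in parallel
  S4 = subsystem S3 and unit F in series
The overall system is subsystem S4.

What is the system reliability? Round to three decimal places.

0.909

Series (A and B): 0.88000 × 0.92000 = 0.80960
Series (C, D, and E): 0.94000 × 0.98000 × 0.84000 = 0.77381
Parallel ([0.80960] and [0.77381]): 1 − (1 − 0.80960)(1 − 0.77381) = 0.95693
Series ([0.95693] and F): 0.95693 × 0.95000 = 0.909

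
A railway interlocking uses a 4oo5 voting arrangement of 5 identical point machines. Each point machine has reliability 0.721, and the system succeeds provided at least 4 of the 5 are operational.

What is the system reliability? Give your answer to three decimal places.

R = Σ_{i=4}^{5} C(5,i) p^i (1−p)^{5−i} with p = 0.721
C(5,4)·0.721^4·0.279^1 = 0.37698
C(5,5)·0.721^5·0.279^0 = 0.19484
Sum = 0.572

0.572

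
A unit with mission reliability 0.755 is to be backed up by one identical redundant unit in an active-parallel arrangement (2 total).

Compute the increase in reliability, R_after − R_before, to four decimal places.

R_before = 0.755
R_after = 1 − (1 − 0.755)^2 = 0.9400
ΔR = 0.9400 − 0.755 = 0.1850

0.1850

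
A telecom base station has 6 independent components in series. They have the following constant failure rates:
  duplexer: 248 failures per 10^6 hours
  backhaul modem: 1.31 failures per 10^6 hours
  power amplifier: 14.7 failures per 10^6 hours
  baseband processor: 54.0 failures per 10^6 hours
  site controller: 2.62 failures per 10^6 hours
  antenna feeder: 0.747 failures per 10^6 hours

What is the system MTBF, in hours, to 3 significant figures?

3110

Series of exponential components: λ_sys = Σ λ_i
λ_sys = 0.000248 + 0.00000131 + 0.0000147 + 0.0000540 + 0.00000262 + 0.000000747 = 3.2138e-04 /h
MTBF = 1 / λ_sys = 3110 h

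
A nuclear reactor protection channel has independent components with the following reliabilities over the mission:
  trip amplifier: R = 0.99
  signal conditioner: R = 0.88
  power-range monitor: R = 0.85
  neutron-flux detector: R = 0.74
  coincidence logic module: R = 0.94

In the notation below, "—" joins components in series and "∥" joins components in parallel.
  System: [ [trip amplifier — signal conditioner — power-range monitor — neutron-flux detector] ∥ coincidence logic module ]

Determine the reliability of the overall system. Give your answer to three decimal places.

0.973

Series (trip amplifier, signal conditioner, power-range monitor, and neutron-flux detector): 0.99000 × 0.88000 × 0.85000 × 0.74000 = 0.54798
Parallel ([0.54798] and coincidence logic module): 1 − (1 − 0.54798)(1 − 0.94000) = 0.973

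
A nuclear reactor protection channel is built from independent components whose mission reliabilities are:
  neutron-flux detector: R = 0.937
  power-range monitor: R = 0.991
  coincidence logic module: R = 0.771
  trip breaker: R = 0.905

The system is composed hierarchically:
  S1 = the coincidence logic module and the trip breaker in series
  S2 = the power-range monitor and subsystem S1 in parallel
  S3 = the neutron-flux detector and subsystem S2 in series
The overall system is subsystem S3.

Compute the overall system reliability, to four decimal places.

Series (coincidence logic module and trip breaker): 0.771000 × 0.905000 = 0.697755
Parallel (power-range monitor and [0.697755]): 1 − (1 − 0.991000)(1 − 0.697755) = 0.997280
Series (neutron-flux detector and [0.997280]): 0.937000 × 0.997280 = 0.9345

0.9345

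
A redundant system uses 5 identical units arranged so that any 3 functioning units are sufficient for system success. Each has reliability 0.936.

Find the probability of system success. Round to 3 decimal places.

R = Σ_{i=3}^{5} C(5,i) p^i (1−p)^{5−i} with p = 0.936
C(5,3)·0.936^3·0.064^2 = 0.03359
C(5,4)·0.936^4·0.064^1 = 0.24561
C(5,5)·0.936^5·0.064^0 = 0.71842
Sum = 0.998

0.998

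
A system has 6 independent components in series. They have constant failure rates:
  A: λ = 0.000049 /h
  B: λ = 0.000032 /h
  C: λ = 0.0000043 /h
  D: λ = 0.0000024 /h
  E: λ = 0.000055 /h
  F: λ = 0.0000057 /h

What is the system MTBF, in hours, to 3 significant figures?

6740

Series of exponential components: λ_sys = Σ λ_i
λ_sys = 0.000049 + 0.000032 + 0.0000043 + 0.0000024 + 0.000055 + 0.0000057 = 1.4840e-04 /h
MTBF = 1 / λ_sys = 6740 h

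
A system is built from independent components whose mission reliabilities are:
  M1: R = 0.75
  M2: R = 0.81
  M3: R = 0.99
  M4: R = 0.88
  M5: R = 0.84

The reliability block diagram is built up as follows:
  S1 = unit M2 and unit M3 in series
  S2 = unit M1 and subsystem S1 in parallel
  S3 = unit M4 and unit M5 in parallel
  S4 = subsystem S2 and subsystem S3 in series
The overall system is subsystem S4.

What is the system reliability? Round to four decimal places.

Series (M2 and M3): 0.810000 × 0.990000 = 0.801900
Parallel (M1 and [0.801900]): 1 − (1 − 0.750000)(1 − 0.801900) = 0.950475
Parallel (M4 and M5): 1 − (1 − 0.880000)(1 − 0.840000) = 0.980800
Series ([0.950475] and [0.980800]): 0.950475 × 0.980800 = 0.9322

0.9322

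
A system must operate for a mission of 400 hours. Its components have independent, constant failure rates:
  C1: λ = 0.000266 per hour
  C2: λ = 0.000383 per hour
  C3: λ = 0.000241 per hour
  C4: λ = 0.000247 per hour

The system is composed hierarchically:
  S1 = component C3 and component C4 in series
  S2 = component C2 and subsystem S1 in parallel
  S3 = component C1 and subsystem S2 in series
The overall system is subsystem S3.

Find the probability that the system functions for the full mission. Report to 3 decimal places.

0.876

R(C1) = exp(−0.000266 × 400) = 0.89906
R(C2) = exp(−0.000383 × 400) = 0.85796
R(C3) = exp(−0.000241 × 400) = 0.90810
R(C4) = exp(−0.000247 × 400) = 0.90592
Series (C3 and C4): 0.90810 × 0.90592 = 0.82267
Parallel (C2 and [0.82267]): 1 − (1 − 0.85796)(1 − 0.82267) = 0.97481
Series (C1 and [0.97481]): 0.89906 × 0.97481 = 0.876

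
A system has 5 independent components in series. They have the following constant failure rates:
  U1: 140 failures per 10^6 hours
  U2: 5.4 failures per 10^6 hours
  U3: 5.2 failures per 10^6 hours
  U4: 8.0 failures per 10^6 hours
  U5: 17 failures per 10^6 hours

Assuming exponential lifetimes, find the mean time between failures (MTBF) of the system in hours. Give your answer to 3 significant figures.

5690

Series of exponential components: λ_sys = Σ λ_i
λ_sys = 0.00014 + 0.0000054 + 0.0000052 + 0.0000080 + 0.000017 = 1.7560e-04 /h
MTBF = 1 / λ_sys = 5690 h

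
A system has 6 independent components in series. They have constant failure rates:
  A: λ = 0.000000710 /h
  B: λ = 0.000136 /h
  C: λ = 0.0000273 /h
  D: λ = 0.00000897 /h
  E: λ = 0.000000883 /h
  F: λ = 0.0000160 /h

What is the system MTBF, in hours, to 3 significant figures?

Series of exponential components: λ_sys = Σ λ_i
λ_sys = 0.000000710 + 0.000136 + 0.0000273 + 0.00000897 + 0.000000883 + 0.0000160 = 1.8986e-04 /h
MTBF = 1 / λ_sys = 5270 h

5270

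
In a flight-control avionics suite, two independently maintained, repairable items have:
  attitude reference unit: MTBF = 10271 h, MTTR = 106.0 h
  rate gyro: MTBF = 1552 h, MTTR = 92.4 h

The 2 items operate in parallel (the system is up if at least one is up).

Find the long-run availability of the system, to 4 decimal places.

0.9994

A(attitude reference unit) = MTBF/(MTBF+MTTR) = 10271/(10271+106.0) = 0.989785
A(rate gyro) = MTBF/(MTBF+MTTR) = 1552/(1552+92.4) = 0.943809
Parallel availability: 1 − (1 − 0.989785)(1 − 0.943809) = 0.9994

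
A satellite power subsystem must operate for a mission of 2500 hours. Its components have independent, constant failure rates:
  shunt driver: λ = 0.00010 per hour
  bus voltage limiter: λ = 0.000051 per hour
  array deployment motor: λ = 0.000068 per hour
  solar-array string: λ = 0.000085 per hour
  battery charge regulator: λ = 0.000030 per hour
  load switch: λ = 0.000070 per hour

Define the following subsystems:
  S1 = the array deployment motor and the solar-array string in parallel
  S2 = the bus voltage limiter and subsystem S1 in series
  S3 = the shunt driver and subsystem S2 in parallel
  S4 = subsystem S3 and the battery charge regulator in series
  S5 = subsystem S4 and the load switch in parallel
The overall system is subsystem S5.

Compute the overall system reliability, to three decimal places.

R(shunt driver) = exp(−0.00010 × 2500) = 0.77880
R(bus voltage limiter) = exp(−0.000051 × 2500) = 0.88029
R(array deployment motor) = exp(−0.000068 × 2500) = 0.84366
R(solar-array string) = exp(−0.000085 × 2500) = 0.80856
R(battery charge regulator) = exp(−0.000030 × 2500) = 0.92774
R(load switch) = exp(−0.000070 × 2500) = 0.83946
Parallel (array deployment motor and solar-array string): 1 − (1 − 0.84366)(1 − 0.80856) = 0.97007
Series (bus voltage limiter and [0.97007]): 0.88029 × 0.97007 = 0.85394
Parallel (shunt driver and [0.85394]): 1 − (1 − 0.77880)(1 − 0.85394) = 0.96769
Series ([0.96769] and battery charge regulator): 0.96769 × 0.92774 = 0.89776
Parallel ([0.89776] and load switch): 1 − (1 − 0.89776)(1 − 0.83946) = 0.984

0.984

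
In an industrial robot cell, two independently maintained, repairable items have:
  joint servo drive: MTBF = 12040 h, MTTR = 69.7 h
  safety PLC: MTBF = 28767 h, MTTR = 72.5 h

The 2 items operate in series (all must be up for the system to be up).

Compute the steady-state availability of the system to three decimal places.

0.992

A(joint servo drive) = MTBF/(MTBF+MTTR) = 12040/(12040+69.7) = 0.994244
A(safety PLC) = MTBF/(MTBF+MTTR) = 28767/(28767+72.5) = 0.997486
Series availability: 0.994244 × 0.997486 = 0.992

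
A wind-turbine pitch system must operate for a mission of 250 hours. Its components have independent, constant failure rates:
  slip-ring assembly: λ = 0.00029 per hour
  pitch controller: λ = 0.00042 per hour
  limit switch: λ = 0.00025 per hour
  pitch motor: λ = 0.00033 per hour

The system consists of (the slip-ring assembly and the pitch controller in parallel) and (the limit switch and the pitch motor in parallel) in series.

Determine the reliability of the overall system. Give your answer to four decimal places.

R(slip-ring assembly) = exp(−0.00029 × 250) = 0.930066
R(pitch controller) = exp(−0.00042 × 250) = 0.900325
R(limit switch) = exp(−0.00025 × 250) = 0.939413
R(pitch motor) = exp(−0.00033 × 250) = 0.920811
Parallel (slip-ring assembly and pitch controller): 1 − (1 − 0.930066)(1 − 0.900325) = 0.993029
Parallel (limit switch and pitch motor): 1 − (1 − 0.939413)(1 − 0.920811) = 0.995202
Series ([0.993029] and [0.995202]): 0.993029 × 0.995202 = 0.9883

0.9883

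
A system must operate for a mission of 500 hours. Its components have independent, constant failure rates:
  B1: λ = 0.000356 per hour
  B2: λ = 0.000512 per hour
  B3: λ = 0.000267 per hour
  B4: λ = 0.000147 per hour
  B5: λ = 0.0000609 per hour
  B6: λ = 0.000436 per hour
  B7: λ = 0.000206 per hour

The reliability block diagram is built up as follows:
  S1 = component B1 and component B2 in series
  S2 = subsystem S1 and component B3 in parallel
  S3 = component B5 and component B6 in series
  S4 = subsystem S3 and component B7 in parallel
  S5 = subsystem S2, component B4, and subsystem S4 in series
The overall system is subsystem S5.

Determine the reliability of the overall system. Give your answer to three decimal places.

0.869

R(B1) = exp(−0.000356 × 500) = 0.83694
R(B2) = exp(−0.000512 × 500) = 0.77414
R(B3) = exp(−0.000267 × 500) = 0.87503
R(B4) = exp(−0.000147 × 500) = 0.92914
R(B5) = exp(−0.0000609 × 500) = 0.97001
R(B6) = exp(−0.000436 × 500) = 0.80413
R(B7) = exp(−0.000206 × 500) = 0.90213
Series (B1 and B2): 0.83694 × 0.77414 = 0.64791
Parallel ([0.64791] and B3): 1 − (1 − 0.64791)(1 − 0.87503) = 0.95600
Series (B5 and B6): 0.97001 × 0.80413 = 0.78001
Parallel ([0.78001] and B7): 1 − (1 − 0.78001)(1 − 0.90213) = 0.97847
Series ([0.95600], B4, and [0.97847]): 0.95600 × 0.92914 × 0.97847 = 0.869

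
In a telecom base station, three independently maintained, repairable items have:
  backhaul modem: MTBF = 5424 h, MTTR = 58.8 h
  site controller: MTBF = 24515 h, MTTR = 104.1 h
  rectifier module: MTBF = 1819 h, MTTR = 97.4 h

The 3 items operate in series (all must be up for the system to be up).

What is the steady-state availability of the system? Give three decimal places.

A(backhaul modem) = MTBF/(MTBF+MTTR) = 5424/(5424+58.8) = 0.989276
A(site controller) = MTBF/(MTBF+MTTR) = 24515/(24515+104.1) = 0.995772
A(rectifier module) = MTBF/(MTBF+MTTR) = 1819/(1819+97.4) = 0.949176
Series availability: 0.989276 × 0.995772 × 0.949176 = 0.935

0.935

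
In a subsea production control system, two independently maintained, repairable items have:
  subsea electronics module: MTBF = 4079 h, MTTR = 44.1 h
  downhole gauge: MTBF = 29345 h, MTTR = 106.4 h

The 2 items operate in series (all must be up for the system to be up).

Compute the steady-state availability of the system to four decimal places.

0.9857

A(subsea electronics module) = MTBF/(MTBF+MTTR) = 4079/(4079+44.1) = 0.989304
A(downhole gauge) = MTBF/(MTBF+MTTR) = 29345/(29345+106.4) = 0.996387
Series availability: 0.989304 × 0.996387 = 0.9857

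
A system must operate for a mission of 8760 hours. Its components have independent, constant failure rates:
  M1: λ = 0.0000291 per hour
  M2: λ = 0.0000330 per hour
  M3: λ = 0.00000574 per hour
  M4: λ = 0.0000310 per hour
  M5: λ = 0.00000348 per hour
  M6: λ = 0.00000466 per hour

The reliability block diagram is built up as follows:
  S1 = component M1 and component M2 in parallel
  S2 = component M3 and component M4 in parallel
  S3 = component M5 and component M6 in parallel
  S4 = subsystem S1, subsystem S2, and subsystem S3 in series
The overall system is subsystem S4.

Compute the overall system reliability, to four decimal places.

0.9314

R(M1) = exp(−0.0000291 × 8760) = 0.774982
R(M2) = exp(−0.0000330 × 8760) = 0.748952
R(M3) = exp(−0.00000574 × 8760) = 0.950961
R(M4) = exp(−0.0000310 × 8760) = 0.762190
R(M5) = exp(−0.00000348 × 8760) = 0.969975
R(M6) = exp(−0.00000466 × 8760) = 0.960000
Parallel (M1 and M2): 1 − (1 − 0.774982)(1 − 0.748952) = 0.943510
Parallel (M3 and M4): 1 − (1 − 0.950961)(1 − 0.762190) = 0.988338
Parallel (M5 and M6): 1 − (1 − 0.969975)(1 − 0.960000) = 0.998799
Series ([0.943510], [0.988338], and [0.998799]): 0.943510 × 0.988338 × 0.998799 = 0.9314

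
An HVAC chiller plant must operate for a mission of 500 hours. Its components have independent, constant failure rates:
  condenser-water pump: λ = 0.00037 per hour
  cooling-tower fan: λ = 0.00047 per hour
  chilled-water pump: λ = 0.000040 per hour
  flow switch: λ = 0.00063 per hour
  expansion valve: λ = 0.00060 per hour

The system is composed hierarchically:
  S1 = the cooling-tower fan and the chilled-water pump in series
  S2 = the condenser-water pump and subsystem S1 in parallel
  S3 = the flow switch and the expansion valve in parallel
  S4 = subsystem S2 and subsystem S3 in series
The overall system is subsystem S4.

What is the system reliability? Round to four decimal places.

R(condenser-water pump) = exp(−0.00037 × 500) = 0.831104
R(cooling-tower fan) = exp(−0.00047 × 500) = 0.790571
R(chilled-water pump) = exp(−0.000040 × 500) = 0.980199
R(flow switch) = exp(−0.00063 × 500) = 0.729789
R(expansion valve) = exp(−0.00060 × 500) = 0.740818
Series (cooling-tower fan and chilled-water pump): 0.790571 × 0.980199 = 0.774917
Parallel (condenser-water pump and [0.774917]): 1 − (1 − 0.831104)(1 − 0.774917) = 0.961984
Parallel (flow switch and expansion valve): 1 − (1 − 0.729789)(1 − 0.740818) = 0.929966
Series ([0.961984] and [0.929966]): 0.961984 × 0.929966 = 0.8946

0.8946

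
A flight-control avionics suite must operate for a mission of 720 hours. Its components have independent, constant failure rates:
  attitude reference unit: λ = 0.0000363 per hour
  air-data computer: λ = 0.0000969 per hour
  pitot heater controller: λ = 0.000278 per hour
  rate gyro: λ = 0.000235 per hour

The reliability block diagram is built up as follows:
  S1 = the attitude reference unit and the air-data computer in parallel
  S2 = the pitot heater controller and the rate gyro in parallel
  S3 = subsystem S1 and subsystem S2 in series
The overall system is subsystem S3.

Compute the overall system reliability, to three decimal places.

0.970

R(attitude reference unit) = exp(−0.0000363 × 720) = 0.97420
R(air-data computer) = exp(−0.0000969 × 720) = 0.93261
R(pitot heater controller) = exp(−0.000278 × 720) = 0.81860
R(rate gyro) = exp(−0.000235 × 720) = 0.84434
Parallel (attitude reference unit and air-data computer): 1 − (1 − 0.97420)(1 − 0.93261) = 0.99826
Parallel (pitot heater controller and rate gyro): 1 − (1 − 0.81860)(1 − 0.84434) = 0.97176
Series ([0.99826] and [0.97176]): 0.99826 × 0.97176 = 0.970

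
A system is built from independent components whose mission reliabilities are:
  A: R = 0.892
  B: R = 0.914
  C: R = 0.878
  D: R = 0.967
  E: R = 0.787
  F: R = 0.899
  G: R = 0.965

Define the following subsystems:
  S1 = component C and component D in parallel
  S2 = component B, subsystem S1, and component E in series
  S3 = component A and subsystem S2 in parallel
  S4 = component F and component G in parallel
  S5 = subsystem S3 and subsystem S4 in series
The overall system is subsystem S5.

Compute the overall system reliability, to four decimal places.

0.9659

Parallel (C and D): 1 − (1 − 0.878000)(1 − 0.967000) = 0.995974
Series (B, [0.995974], and E): 0.914000 × 0.995974 × 0.787000 = 0.716422
Parallel (A and [0.716422]): 1 − (1 − 0.892000)(1 − 0.716422) = 0.969374
Parallel (F and G): 1 − (1 − 0.899000)(1 − 0.965000) = 0.996465
Series ([0.969374] and [0.996465]): 0.969374 × 0.996465 = 0.9659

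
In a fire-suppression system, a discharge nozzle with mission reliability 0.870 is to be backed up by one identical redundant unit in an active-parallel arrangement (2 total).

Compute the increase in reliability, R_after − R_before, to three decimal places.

R_before = 0.870
R_after = 1 − (1 − 0.870)^2 = 0.983
ΔR = 0.983 − 0.870 = 0.113

0.113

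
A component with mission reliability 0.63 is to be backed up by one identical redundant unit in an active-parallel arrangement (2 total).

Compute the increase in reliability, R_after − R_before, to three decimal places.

0.233

R_before = 0.63
R_after = 1 − (1 − 0.63)^2 = 0.863
ΔR = 0.863 − 0.63 = 0.233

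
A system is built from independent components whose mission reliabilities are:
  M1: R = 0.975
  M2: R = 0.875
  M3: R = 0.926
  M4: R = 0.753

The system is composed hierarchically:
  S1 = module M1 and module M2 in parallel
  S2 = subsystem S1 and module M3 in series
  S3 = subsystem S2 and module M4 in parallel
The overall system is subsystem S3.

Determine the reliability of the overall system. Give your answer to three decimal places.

Parallel (M1 and M2): 1 − (1 − 0.97500)(1 − 0.87500) = 0.99688
Series ([0.99688] and M3): 0.99688 × 0.92600 = 0.92311
Parallel ([0.92311] and M4): 1 − (1 − 0.92311)(1 − 0.75300) = 0.981

0.981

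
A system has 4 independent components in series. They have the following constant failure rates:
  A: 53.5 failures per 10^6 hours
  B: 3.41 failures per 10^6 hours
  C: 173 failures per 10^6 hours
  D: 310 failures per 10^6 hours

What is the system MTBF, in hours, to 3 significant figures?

1850

Series of exponential components: λ_sys = Σ λ_i
λ_sys = 0.0000535 + 0.00000341 + 0.000173 + 0.000310 = 5.3991e-04 /h
MTBF = 1 / λ_sys = 1850 h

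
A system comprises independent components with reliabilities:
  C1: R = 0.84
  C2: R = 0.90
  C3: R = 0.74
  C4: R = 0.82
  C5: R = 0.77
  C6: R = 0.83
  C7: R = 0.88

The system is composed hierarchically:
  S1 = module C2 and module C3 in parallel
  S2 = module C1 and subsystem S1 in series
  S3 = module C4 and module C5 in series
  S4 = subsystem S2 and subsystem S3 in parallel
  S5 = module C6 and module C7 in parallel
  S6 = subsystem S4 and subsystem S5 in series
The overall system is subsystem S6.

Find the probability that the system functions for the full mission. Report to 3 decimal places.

Parallel (C2 and C3): 1 − (1 − 0.90000)(1 − 0.74000) = 0.97400
Series (C1 and [0.97400]): 0.84000 × 0.97400 = 0.81816
Series (C4 and C5): 0.82000 × 0.77000 = 0.63140
Parallel ([0.81816] and [0.63140]): 1 − (1 − 0.81816)(1 − 0.63140) = 0.93297
Parallel (C6 and C7): 1 − (1 − 0.83000)(1 − 0.88000) = 0.97960
Series ([0.93297] and [0.97960]): 0.93297 × 0.97960 = 0.914

0.914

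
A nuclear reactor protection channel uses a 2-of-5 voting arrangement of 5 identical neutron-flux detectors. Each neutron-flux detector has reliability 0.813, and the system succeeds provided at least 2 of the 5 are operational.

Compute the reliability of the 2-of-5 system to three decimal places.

R = Σ_{i=2}^{5} C(5,i) p^i (1−p)^{5−i} with p = 0.813
C(5,2)·0.813^2·0.187^3 = 0.04322
C(5,3)·0.813^3·0.187^2 = 0.18791
C(5,4)·0.813^4·0.187^1 = 0.40848
C(5,5)·0.813^5·0.187^0 = 0.35518
Sum = 0.995

0.995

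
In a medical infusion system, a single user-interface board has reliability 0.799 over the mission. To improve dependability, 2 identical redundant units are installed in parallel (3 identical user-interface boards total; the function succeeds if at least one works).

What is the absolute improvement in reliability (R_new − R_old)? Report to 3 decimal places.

0.193

R_before = 0.799
R_after = 1 − (1 − 0.799)^3 = 0.992
ΔR = 0.992 − 0.799 = 0.193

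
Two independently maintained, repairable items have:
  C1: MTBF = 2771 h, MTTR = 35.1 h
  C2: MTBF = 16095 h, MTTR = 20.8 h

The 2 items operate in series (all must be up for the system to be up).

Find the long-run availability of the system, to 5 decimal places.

0.98622

A(C1) = MTBF/(MTBF+MTTR) = 2771/(2771+35.1) = 0.987492
A(C2) = MTBF/(MTBF+MTTR) = 16095/(16095+20.8) = 0.998709
Series availability: 0.987492 × 0.998709 = 0.98622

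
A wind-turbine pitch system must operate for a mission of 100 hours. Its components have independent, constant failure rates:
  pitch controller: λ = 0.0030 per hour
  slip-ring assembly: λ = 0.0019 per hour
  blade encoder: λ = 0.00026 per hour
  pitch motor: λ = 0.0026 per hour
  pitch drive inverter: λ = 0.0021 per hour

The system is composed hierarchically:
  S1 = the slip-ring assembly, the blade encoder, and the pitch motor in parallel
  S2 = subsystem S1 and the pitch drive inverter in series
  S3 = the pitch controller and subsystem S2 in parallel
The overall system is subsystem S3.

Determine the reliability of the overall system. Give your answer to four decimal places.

0.9507

R(pitch controller) = exp(−0.0030 × 100) = 0.740818
R(slip-ring assembly) = exp(−0.0019 × 100) = 0.826959
R(blade encoder) = exp(−0.00026 × 100) = 0.974335
R(pitch motor) = exp(−0.0026 × 100) = 0.771052
R(pitch drive inverter) = exp(−0.0021 × 100) = 0.810584
Parallel (slip-ring assembly, blade encoder, and pitch motor): 1 − (1 − 0.826959)(1 − 0.974335)(1 − 0.771052) = 0.998983
Series ([0.998983] and pitch drive inverter): 0.998983 × 0.810584 = 0.809760
Parallel (pitch controller and [0.809760]): 1 − (1 − 0.740818)(1 − 0.809760) = 0.9507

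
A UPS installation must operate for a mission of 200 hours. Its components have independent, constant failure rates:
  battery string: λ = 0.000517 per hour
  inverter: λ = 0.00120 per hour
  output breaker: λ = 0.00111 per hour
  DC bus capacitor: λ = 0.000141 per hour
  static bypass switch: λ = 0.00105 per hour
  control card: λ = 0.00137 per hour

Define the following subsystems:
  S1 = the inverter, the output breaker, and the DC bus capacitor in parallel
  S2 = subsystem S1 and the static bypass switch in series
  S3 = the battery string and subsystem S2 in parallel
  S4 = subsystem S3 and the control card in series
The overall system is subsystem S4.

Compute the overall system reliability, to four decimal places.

R(battery string) = exp(−0.000517 × 200) = 0.901766
R(inverter) = exp(−0.00120 × 200) = 0.786628
R(output breaker) = exp(−0.00111 × 200) = 0.800915
R(DC bus capacitor) = exp(−0.000141 × 200) = 0.972194
R(static bypass switch) = exp(−0.00105 × 200) = 0.810584
R(control card) = exp(−0.00137 × 200) = 0.760332
Parallel (inverter, output breaker, and DC bus capacitor): 1 − (1 − 0.786628)(1 − 0.800915)(1 − 0.972194) = 0.998819
Series ([0.998819] and static bypass switch): 0.998819 × 0.810584 = 0.809627
Parallel (battery string and [0.809627]): 1 − (1 − 0.901766)(1 − 0.809627) = 0.981299
Series ([0.981299] and control card): 0.981299 × 0.760332 = 0.7461

0.7461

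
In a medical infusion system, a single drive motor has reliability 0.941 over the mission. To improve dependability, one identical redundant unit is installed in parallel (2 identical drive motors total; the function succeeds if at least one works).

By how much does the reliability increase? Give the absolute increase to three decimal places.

R_before = 0.941
R_after = 1 − (1 − 0.941)^2 = 0.997
ΔR = 0.997 − 0.941 = 0.056

0.056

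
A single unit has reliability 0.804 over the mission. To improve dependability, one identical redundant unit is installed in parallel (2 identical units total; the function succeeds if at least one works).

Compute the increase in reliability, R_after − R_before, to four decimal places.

0.1576

R_before = 0.804
R_after = 1 − (1 − 0.804)^2 = 0.9616
ΔR = 0.9616 − 0.804 = 0.1576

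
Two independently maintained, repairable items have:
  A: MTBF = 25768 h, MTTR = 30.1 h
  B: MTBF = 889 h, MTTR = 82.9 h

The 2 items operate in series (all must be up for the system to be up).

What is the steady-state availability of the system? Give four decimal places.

A(A) = MTBF/(MTBF+MTTR) = 25768/(25768+30.1) = 0.998833
A(B) = MTBF/(MTBF+MTTR) = 889/(889+82.9) = 0.914703
Series availability: 0.998833 × 0.914703 = 0.9136

0.9136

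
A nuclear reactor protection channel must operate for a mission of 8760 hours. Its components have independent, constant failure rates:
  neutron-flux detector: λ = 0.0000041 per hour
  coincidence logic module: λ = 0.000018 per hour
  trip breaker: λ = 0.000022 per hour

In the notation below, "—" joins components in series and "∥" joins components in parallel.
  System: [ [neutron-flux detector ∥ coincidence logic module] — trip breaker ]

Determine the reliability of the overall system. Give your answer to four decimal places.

R(neutron-flux detector) = exp(−0.0000041 × 8760) = 0.964721
R(coincidence logic module) = exp(−0.000018 × 8760) = 0.854123
R(trip breaker) = exp(−0.000022 × 8760) = 0.824713
Parallel (neutron-flux detector and coincidence logic module): 1 − (1 − 0.964721)(1 − 0.854123) = 0.994854
Series ([0.994854] and trip breaker): 0.994854 × 0.824713 = 0.8205

0.8205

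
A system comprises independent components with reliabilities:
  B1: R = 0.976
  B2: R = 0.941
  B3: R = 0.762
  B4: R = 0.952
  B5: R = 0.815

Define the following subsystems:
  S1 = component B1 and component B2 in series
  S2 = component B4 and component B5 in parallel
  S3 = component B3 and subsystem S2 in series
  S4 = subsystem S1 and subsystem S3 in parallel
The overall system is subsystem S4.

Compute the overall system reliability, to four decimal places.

Series (B1 and B2): 0.976000 × 0.941000 = 0.918416
Parallel (B4 and B5): 1 − (1 − 0.952000)(1 − 0.815000) = 0.991120
Series (B3 and [0.991120]): 0.762000 × 0.991120 = 0.755233
Parallel ([0.918416] and [0.755233]): 1 − (1 − 0.918416)(1 − 0.755233) = 0.9800

0.9800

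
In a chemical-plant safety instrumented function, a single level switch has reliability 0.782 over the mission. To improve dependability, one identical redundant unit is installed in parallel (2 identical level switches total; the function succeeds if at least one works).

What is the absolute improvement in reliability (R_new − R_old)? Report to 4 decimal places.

R_before = 0.782
R_after = 1 − (1 − 0.782)^2 = 0.9525
ΔR = 0.9525 − 0.782 = 0.1705

0.1705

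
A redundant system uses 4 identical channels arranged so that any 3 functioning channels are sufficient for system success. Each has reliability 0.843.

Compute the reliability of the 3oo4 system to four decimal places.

0.8812

R = Σ_{i=3}^{4} C(4,i) p^i (1−p)^{4−i} with p = 0.843
C(4,3)·0.843^3·0.157^1 = 0.376220
C(4,4)·0.843^4·0.157^0 = 0.505022
Sum = 0.8812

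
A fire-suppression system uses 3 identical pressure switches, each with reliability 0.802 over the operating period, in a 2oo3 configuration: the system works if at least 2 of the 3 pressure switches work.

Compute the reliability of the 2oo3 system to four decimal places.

R = Σ_{i=2}^{3} C(3,i) p^i (1−p)^{3−i} with p = 0.802
C(3,2)·0.802^2·0.198^1 = 0.382063
C(3,3)·0.802^3·0.198^0 = 0.515850
Sum = 0.8979

0.8979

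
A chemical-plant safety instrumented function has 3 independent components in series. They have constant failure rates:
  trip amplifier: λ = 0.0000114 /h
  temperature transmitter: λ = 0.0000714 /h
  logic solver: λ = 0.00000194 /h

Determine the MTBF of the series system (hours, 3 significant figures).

11800

Series of exponential components: λ_sys = Σ λ_i
λ_sys = 0.0000114 + 0.0000714 + 0.00000194 = 8.4740e-05 /h
MTBF = 1 / λ_sys = 11800 h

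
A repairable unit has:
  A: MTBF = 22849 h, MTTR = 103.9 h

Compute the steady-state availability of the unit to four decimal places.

A(A) = MTBF/(MTBF+MTTR) = 22849/(22849+103.9) = 0.9955

0.9955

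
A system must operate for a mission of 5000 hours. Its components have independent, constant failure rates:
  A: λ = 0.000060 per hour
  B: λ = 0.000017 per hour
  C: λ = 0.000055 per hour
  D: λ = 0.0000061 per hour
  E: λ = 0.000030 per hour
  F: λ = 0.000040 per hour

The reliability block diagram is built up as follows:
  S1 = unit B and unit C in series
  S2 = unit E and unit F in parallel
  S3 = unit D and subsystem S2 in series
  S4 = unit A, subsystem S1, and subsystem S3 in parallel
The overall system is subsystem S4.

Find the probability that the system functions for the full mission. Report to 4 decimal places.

0.9957

R(A) = exp(−0.000060 × 5000) = 0.740818
R(B) = exp(−0.000017 × 5000) = 0.918512
R(C) = exp(−0.000055 × 5000) = 0.759572
R(D) = exp(−0.0000061 × 5000) = 0.969960
R(E) = exp(−0.000030 × 5000) = 0.860708
R(F) = exp(−0.000040 × 5000) = 0.818731
Series (B and C): 0.918512 × 0.759572 = 0.697676
Parallel (E and F): 1 − (1 − 0.860708)(1 − 0.818731) = 0.974751
Series (D and [0.974751]): 0.969960 × 0.974751 = 0.945469
Parallel (A, [0.697676], and [0.945469]): 1 − (1 − 0.740818)(1 − 0.697676)(1 − 0.945469) = 0.9957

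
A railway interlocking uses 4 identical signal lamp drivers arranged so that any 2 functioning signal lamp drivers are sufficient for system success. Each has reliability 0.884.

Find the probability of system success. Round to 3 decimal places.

0.994

R = Σ_{i=2}^{4} C(4,i) p^i (1−p)^{4−i} with p = 0.884
C(4,2)·0.884^2·0.116^2 = 0.06309
C(4,3)·0.884^3·0.116^1 = 0.32053
C(4,4)·0.884^4·0.116^0 = 0.61067
Sum = 0.994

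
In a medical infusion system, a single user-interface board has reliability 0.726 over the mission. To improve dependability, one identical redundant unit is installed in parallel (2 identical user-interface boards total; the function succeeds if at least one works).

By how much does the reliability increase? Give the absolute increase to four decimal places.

0.1989

R_before = 0.726
R_after = 1 − (1 − 0.726)^2 = 0.9249
ΔR = 0.9249 − 0.726 = 0.1989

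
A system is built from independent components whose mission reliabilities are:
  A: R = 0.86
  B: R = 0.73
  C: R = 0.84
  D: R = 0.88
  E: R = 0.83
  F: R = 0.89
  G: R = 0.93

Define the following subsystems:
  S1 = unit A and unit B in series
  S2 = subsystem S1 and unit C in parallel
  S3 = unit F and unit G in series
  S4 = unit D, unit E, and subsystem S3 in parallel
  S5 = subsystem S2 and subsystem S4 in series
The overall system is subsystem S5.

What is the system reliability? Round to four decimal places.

Series (A and B): 0.860000 × 0.730000 = 0.627800
Parallel ([0.627800] and C): 1 − (1 − 0.627800)(1 − 0.840000) = 0.940448
Series (F and G): 0.890000 × 0.930000 = 0.827700
Parallel (D, E, and [0.827700]): 1 − (1 − 0.880000)(1 − 0.830000)(1 − 0.827700) = 0.996485
Series ([0.940448] and [0.996485]): 0.940448 × 0.996485 = 0.9371

0.9371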